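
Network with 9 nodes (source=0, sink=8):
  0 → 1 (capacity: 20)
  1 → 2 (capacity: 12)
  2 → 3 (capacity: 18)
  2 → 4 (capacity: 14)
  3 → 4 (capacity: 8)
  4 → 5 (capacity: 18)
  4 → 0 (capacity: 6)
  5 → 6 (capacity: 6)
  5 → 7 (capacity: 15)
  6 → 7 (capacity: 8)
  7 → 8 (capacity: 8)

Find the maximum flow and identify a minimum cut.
Max flow = 8, Min cut edges: (7,8)

Maximum flow: 8
Minimum cut: (7,8)
Partition: S = [0, 1, 2, 3, 4, 5, 6, 7], T = [8]

Max-flow min-cut theorem verified: both equal 8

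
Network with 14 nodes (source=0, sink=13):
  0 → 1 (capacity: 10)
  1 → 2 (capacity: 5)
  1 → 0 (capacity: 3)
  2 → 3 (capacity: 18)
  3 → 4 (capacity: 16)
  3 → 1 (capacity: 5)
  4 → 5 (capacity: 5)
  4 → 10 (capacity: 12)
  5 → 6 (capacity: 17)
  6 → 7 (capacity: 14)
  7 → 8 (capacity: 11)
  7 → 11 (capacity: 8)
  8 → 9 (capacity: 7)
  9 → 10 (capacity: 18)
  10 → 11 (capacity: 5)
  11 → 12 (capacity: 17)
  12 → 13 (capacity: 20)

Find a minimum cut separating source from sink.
Min cut value = 5, edges: (1,2)

Min cut value: 5
Partition: S = [0, 1], T = [2, 3, 4, 5, 6, 7, 8, 9, 10, 11, 12, 13]
Cut edges: (1,2)

By max-flow min-cut theorem, max flow = min cut = 5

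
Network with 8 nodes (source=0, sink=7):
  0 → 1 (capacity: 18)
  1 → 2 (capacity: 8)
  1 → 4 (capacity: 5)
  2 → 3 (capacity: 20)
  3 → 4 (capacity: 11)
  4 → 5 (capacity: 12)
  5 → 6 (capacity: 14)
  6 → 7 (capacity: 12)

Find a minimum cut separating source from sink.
Min cut value = 12, edges: (6,7)

Min cut value: 12
Partition: S = [0, 1, 2, 3, 4, 5, 6], T = [7]
Cut edges: (6,7)

By max-flow min-cut theorem, max flow = min cut = 12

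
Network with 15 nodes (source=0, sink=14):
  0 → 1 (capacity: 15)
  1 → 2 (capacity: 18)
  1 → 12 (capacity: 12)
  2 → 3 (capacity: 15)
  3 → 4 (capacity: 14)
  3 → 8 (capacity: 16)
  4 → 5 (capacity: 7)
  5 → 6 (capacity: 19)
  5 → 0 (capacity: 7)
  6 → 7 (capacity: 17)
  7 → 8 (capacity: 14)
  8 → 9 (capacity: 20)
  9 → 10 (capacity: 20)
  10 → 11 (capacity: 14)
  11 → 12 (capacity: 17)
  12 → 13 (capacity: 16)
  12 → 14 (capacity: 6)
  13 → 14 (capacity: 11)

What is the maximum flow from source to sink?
Maximum flow = 15

Max flow: 15

Flow assignment:
  0 → 1: 15/15
  1 → 2: 3/18
  1 → 12: 12/12
  2 → 3: 3/15
  3 → 8: 3/16
  8 → 9: 3/20
  9 → 10: 3/20
  10 → 11: 3/14
  11 → 12: 3/17
  12 → 13: 9/16
  12 → 14: 6/6
  13 → 14: 9/11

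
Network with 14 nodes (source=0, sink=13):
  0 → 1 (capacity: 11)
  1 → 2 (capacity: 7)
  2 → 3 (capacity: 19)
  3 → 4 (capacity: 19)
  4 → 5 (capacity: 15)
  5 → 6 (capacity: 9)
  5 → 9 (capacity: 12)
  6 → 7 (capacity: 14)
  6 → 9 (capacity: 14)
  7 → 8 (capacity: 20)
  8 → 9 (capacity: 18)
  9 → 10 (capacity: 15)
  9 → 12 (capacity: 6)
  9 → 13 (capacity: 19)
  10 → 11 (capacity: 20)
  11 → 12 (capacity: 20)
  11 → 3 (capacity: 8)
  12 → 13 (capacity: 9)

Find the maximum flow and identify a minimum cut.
Max flow = 7, Min cut edges: (1,2)

Maximum flow: 7
Minimum cut: (1,2)
Partition: S = [0, 1], T = [2, 3, 4, 5, 6, 7, 8, 9, 10, 11, 12, 13]

Max-flow min-cut theorem verified: both equal 7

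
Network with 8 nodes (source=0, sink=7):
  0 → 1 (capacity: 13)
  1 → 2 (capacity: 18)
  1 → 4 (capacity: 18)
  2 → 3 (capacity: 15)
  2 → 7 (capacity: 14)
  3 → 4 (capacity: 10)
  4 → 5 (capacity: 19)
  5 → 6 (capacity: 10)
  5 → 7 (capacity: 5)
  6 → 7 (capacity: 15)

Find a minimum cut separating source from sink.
Min cut value = 13, edges: (0,1)

Min cut value: 13
Partition: S = [0], T = [1, 2, 3, 4, 5, 6, 7]
Cut edges: (0,1)

By max-flow min-cut theorem, max flow = min cut = 13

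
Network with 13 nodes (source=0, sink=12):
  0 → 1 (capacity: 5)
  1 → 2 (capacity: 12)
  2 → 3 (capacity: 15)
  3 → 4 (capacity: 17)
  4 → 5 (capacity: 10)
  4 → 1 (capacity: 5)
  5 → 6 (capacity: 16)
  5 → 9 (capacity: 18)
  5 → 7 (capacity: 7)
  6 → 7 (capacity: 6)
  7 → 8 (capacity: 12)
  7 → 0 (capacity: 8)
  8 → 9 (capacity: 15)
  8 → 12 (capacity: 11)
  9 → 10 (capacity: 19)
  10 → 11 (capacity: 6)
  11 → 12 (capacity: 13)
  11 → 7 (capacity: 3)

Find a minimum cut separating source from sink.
Min cut value = 5, edges: (0,1)

Min cut value: 5
Partition: S = [0], T = [1, 2, 3, 4, 5, 6, 7, 8, 9, 10, 11, 12]
Cut edges: (0,1)

By max-flow min-cut theorem, max flow = min cut = 5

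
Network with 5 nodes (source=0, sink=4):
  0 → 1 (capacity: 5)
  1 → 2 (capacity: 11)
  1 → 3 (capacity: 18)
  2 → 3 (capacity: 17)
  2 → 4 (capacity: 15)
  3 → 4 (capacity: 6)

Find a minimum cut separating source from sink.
Min cut value = 5, edges: (0,1)

Min cut value: 5
Partition: S = [0], T = [1, 2, 3, 4]
Cut edges: (0,1)

By max-flow min-cut theorem, max flow = min cut = 5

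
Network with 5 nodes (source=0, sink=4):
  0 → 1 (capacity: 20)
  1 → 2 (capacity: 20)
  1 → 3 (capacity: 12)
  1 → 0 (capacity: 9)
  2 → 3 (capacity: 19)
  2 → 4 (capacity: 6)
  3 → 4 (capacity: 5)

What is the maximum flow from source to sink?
Maximum flow = 11

Max flow: 11

Flow assignment:
  0 → 1: 11/20
  1 → 2: 11/20
  2 → 3: 5/19
  2 → 4: 6/6
  3 → 4: 5/5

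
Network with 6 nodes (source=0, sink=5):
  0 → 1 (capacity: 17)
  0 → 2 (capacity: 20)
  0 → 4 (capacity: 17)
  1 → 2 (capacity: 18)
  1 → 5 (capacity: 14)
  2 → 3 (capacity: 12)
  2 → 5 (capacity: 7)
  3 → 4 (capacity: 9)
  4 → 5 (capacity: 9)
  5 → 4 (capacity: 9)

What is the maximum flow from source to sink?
Maximum flow = 30

Max flow: 30

Flow assignment:
  0 → 1: 14/17
  0 → 2: 16/20
  1 → 5: 14/14
  2 → 3: 9/12
  2 → 5: 7/7
  3 → 4: 9/9
  4 → 5: 9/9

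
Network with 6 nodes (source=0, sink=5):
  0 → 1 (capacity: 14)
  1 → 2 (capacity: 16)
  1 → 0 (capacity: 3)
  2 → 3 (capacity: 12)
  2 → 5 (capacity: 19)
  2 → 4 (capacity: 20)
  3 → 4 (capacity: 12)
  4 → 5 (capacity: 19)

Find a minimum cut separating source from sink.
Min cut value = 14, edges: (0,1)

Min cut value: 14
Partition: S = [0], T = [1, 2, 3, 4, 5]
Cut edges: (0,1)

By max-flow min-cut theorem, max flow = min cut = 14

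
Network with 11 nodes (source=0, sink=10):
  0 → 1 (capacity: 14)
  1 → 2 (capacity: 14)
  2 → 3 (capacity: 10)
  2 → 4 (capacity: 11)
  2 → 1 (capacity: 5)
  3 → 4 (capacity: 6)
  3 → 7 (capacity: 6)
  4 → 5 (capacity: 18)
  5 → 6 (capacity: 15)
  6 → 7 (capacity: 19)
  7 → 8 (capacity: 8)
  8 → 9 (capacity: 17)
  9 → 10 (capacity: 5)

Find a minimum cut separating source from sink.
Min cut value = 5, edges: (9,10)

Min cut value: 5
Partition: S = [0, 1, 2, 3, 4, 5, 6, 7, 8, 9], T = [10]
Cut edges: (9,10)

By max-flow min-cut theorem, max flow = min cut = 5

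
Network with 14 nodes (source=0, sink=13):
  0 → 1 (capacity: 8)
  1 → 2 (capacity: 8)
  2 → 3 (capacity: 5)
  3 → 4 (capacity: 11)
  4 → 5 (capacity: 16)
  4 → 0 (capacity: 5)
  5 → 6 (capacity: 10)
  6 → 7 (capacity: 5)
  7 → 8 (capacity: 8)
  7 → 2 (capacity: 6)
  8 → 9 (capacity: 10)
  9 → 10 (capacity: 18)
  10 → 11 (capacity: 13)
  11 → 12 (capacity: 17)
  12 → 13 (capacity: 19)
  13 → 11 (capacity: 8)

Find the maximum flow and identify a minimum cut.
Max flow = 5, Min cut edges: (6,7)

Maximum flow: 5
Minimum cut: (6,7)
Partition: S = [0, 1, 2, 3, 4, 5, 6], T = [7, 8, 9, 10, 11, 12, 13]

Max-flow min-cut theorem verified: both equal 5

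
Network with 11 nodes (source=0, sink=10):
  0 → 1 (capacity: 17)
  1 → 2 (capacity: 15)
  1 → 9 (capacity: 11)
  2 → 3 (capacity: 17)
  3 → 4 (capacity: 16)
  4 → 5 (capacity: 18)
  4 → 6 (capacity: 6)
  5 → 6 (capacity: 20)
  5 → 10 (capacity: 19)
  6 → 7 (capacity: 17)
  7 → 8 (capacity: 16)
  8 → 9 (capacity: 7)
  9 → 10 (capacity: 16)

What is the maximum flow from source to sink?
Maximum flow = 17

Max flow: 17

Flow assignment:
  0 → 1: 17/17
  1 → 2: 6/15
  1 → 9: 11/11
  2 → 3: 6/17
  3 → 4: 6/16
  4 → 5: 6/18
  5 → 10: 6/19
  9 → 10: 11/16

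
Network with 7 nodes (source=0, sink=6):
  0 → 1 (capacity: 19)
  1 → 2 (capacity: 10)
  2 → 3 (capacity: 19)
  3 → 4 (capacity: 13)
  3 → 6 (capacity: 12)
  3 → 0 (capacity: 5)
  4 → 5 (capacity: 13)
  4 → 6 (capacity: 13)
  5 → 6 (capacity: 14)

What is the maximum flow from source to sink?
Maximum flow = 10

Max flow: 10

Flow assignment:
  0 → 1: 10/19
  1 → 2: 10/10
  2 → 3: 10/19
  3 → 6: 10/12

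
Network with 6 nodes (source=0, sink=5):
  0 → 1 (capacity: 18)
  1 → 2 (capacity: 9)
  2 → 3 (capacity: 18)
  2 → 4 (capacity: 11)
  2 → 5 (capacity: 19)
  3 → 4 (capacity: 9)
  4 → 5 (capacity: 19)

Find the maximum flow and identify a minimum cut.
Max flow = 9, Min cut edges: (1,2)

Maximum flow: 9
Minimum cut: (1,2)
Partition: S = [0, 1], T = [2, 3, 4, 5]

Max-flow min-cut theorem verified: both equal 9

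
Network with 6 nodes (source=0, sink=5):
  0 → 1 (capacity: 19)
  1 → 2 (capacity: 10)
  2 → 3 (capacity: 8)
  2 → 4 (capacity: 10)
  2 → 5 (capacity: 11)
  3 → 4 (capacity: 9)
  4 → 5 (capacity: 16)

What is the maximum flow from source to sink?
Maximum flow = 10

Max flow: 10

Flow assignment:
  0 → 1: 10/19
  1 → 2: 10/10
  2 → 5: 10/11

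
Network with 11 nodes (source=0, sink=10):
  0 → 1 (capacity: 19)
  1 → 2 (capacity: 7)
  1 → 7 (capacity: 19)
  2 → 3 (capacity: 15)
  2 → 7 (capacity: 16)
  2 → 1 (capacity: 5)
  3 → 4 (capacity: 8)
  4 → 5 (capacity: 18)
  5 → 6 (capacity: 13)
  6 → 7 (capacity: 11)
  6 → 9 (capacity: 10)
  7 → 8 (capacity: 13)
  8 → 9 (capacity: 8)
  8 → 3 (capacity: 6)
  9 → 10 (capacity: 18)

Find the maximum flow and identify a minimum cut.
Max flow = 16, Min cut edges: (3,4), (8,9)

Maximum flow: 16
Minimum cut: (3,4), (8,9)
Partition: S = [0, 1, 2, 3, 7, 8], T = [4, 5, 6, 9, 10]

Max-flow min-cut theorem verified: both equal 16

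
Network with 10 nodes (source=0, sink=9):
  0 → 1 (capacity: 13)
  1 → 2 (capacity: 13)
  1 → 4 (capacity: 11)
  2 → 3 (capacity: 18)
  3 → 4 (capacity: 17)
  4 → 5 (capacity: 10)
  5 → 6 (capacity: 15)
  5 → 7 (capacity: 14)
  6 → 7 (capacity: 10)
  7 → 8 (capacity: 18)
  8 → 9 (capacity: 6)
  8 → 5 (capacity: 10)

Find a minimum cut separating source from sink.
Min cut value = 6, edges: (8,9)

Min cut value: 6
Partition: S = [0, 1, 2, 3, 4, 5, 6, 7, 8], T = [9]
Cut edges: (8,9)

By max-flow min-cut theorem, max flow = min cut = 6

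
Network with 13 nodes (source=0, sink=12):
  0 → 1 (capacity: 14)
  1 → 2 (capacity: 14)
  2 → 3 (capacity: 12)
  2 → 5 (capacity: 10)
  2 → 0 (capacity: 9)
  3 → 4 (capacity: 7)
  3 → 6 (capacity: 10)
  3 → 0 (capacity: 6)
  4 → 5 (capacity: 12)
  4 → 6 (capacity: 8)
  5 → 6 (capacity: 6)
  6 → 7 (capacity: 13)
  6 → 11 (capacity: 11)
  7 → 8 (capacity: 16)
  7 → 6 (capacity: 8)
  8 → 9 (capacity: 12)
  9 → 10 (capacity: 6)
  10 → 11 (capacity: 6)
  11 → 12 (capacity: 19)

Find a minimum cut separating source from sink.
Min cut value = 14, edges: (1,2)

Min cut value: 14
Partition: S = [0, 1], T = [2, 3, 4, 5, 6, 7, 8, 9, 10, 11, 12]
Cut edges: (1,2)

By max-flow min-cut theorem, max flow = min cut = 14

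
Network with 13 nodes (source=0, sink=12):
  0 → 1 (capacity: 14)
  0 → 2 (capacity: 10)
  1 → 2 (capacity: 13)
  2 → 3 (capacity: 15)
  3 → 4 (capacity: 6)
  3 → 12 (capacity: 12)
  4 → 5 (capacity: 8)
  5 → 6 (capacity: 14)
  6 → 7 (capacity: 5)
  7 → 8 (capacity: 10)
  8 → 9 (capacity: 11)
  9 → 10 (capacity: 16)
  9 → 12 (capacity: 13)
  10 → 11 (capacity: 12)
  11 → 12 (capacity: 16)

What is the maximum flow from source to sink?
Maximum flow = 15

Max flow: 15

Flow assignment:
  0 → 1: 13/14
  0 → 2: 2/10
  1 → 2: 13/13
  2 → 3: 15/15
  3 → 4: 3/6
  3 → 12: 12/12
  4 → 5: 3/8
  5 → 6: 3/14
  6 → 7: 3/5
  7 → 8: 3/10
  8 → 9: 3/11
  9 → 12: 3/13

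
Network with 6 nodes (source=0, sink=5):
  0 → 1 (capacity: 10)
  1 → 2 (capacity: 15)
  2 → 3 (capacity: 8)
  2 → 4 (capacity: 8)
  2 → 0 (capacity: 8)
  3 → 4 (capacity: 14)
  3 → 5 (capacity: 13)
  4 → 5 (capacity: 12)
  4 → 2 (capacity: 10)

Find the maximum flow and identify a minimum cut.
Max flow = 10, Min cut edges: (0,1)

Maximum flow: 10
Minimum cut: (0,1)
Partition: S = [0], T = [1, 2, 3, 4, 5]

Max-flow min-cut theorem verified: both equal 10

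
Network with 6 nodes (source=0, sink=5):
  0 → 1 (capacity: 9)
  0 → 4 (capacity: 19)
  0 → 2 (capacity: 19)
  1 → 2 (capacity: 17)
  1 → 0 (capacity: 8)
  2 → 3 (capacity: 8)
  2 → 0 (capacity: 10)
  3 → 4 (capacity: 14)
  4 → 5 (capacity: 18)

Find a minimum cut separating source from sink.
Min cut value = 18, edges: (4,5)

Min cut value: 18
Partition: S = [0, 1, 2, 3, 4], T = [5]
Cut edges: (4,5)

By max-flow min-cut theorem, max flow = min cut = 18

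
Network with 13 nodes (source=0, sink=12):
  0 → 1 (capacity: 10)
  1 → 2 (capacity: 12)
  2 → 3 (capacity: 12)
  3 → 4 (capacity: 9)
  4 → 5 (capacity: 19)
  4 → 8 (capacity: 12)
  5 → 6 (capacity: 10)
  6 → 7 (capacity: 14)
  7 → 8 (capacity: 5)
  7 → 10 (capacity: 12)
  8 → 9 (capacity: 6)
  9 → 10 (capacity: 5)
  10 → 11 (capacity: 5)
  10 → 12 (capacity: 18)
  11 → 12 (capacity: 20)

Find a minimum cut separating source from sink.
Min cut value = 9, edges: (3,4)

Min cut value: 9
Partition: S = [0, 1, 2, 3], T = [4, 5, 6, 7, 8, 9, 10, 11, 12]
Cut edges: (3,4)

By max-flow min-cut theorem, max flow = min cut = 9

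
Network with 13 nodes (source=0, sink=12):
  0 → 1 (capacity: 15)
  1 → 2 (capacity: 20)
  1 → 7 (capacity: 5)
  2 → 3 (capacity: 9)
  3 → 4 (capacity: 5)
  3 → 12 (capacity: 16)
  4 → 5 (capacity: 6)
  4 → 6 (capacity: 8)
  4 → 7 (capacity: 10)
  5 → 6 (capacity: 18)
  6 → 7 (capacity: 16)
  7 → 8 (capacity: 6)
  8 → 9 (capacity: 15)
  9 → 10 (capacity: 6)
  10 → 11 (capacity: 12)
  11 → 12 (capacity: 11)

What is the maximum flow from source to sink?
Maximum flow = 14

Max flow: 14

Flow assignment:
  0 → 1: 14/15
  1 → 2: 9/20
  1 → 7: 5/5
  2 → 3: 9/9
  3 → 12: 9/16
  7 → 8: 5/6
  8 → 9: 5/15
  9 → 10: 5/6
  10 → 11: 5/12
  11 → 12: 5/11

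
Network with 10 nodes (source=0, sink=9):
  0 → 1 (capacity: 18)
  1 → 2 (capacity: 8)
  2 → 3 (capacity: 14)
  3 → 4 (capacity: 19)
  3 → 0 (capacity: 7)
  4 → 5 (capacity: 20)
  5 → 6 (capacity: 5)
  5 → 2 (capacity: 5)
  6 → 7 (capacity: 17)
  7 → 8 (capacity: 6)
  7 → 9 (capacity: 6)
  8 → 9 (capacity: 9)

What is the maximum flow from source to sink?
Maximum flow = 5

Max flow: 5

Flow assignment:
  0 → 1: 8/18
  1 → 2: 8/8
  2 → 3: 8/14
  3 → 4: 5/19
  3 → 0: 3/7
  4 → 5: 5/20
  5 → 6: 5/5
  6 → 7: 5/17
  7 → 9: 5/6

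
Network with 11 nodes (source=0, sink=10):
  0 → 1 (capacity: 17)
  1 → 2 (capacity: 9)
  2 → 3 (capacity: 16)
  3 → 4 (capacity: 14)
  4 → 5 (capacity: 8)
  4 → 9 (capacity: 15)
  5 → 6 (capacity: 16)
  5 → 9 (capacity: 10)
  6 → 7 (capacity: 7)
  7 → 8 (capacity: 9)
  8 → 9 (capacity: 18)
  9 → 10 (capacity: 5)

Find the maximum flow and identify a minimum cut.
Max flow = 5, Min cut edges: (9,10)

Maximum flow: 5
Minimum cut: (9,10)
Partition: S = [0, 1, 2, 3, 4, 5, 6, 7, 8, 9], T = [10]

Max-flow min-cut theorem verified: both equal 5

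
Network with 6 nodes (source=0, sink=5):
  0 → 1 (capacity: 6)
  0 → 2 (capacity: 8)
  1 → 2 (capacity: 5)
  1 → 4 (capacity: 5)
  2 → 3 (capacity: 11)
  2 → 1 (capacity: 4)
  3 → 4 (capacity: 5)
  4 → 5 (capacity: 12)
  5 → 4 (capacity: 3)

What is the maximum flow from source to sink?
Maximum flow = 10

Max flow: 10

Flow assignment:
  0 → 1: 6/6
  0 → 2: 4/8
  1 → 2: 1/5
  1 → 4: 5/5
  2 → 3: 5/11
  3 → 4: 5/5
  4 → 5: 10/12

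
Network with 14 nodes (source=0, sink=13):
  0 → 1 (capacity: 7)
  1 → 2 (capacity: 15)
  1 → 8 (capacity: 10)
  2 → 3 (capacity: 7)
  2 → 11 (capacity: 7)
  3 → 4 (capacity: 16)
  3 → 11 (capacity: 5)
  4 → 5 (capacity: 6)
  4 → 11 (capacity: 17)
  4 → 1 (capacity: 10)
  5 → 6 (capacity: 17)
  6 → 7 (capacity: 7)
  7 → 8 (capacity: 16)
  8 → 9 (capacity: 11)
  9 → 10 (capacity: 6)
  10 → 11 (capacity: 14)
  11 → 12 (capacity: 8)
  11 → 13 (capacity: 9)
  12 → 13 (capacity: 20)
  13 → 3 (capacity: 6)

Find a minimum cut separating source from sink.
Min cut value = 7, edges: (0,1)

Min cut value: 7
Partition: S = [0], T = [1, 2, 3, 4, 5, 6, 7, 8, 9, 10, 11, 12, 13]
Cut edges: (0,1)

By max-flow min-cut theorem, max flow = min cut = 7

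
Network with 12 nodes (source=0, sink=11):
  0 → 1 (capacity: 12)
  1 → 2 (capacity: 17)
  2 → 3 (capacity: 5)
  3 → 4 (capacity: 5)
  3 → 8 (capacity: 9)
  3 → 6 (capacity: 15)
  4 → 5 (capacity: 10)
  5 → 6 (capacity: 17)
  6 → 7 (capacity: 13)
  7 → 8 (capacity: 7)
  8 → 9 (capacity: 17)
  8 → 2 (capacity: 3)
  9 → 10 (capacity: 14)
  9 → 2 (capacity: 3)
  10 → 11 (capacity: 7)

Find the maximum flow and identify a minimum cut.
Max flow = 5, Min cut edges: (2,3)

Maximum flow: 5
Minimum cut: (2,3)
Partition: S = [0, 1, 2], T = [3, 4, 5, 6, 7, 8, 9, 10, 11]

Max-flow min-cut theorem verified: both equal 5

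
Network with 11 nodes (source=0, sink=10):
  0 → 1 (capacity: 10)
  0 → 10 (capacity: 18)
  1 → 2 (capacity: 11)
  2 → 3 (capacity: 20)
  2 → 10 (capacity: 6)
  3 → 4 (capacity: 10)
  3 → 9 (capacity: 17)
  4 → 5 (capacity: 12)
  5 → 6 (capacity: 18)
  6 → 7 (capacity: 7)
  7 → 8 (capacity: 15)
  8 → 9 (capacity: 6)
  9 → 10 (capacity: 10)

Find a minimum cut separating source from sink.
Min cut value = 28, edges: (0,1), (0,10)

Min cut value: 28
Partition: S = [0], T = [1, 2, 3, 4, 5, 6, 7, 8, 9, 10]
Cut edges: (0,1), (0,10)

By max-flow min-cut theorem, max flow = min cut = 28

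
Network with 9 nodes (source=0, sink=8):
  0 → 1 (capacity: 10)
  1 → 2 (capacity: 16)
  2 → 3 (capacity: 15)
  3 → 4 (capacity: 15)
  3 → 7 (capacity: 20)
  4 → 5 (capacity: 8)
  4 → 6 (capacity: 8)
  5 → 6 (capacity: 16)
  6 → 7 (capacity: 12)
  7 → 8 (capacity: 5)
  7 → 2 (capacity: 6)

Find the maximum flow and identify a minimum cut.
Max flow = 5, Min cut edges: (7,8)

Maximum flow: 5
Minimum cut: (7,8)
Partition: S = [0, 1, 2, 3, 4, 5, 6, 7], T = [8]

Max-flow min-cut theorem verified: both equal 5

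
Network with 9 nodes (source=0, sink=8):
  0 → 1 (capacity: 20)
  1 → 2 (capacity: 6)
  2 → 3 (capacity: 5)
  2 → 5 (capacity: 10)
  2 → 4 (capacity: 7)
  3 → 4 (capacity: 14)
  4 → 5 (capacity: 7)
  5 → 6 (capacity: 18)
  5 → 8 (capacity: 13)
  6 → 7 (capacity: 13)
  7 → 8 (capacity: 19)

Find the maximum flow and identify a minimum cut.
Max flow = 6, Min cut edges: (1,2)

Maximum flow: 6
Minimum cut: (1,2)
Partition: S = [0, 1], T = [2, 3, 4, 5, 6, 7, 8]

Max-flow min-cut theorem verified: both equal 6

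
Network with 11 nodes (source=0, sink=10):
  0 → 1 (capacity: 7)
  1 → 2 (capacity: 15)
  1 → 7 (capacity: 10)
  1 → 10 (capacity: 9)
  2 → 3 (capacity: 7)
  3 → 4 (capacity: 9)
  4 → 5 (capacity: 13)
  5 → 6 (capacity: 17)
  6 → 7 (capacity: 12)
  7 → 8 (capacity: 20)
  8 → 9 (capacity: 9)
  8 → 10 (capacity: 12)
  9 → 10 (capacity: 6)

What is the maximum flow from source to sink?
Maximum flow = 7

Max flow: 7

Flow assignment:
  0 → 1: 7/7
  1 → 10: 7/9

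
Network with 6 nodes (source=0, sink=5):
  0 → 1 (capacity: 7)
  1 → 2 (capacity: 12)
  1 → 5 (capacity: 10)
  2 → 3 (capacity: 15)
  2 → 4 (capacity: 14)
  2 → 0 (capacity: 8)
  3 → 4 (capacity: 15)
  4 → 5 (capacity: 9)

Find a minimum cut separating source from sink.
Min cut value = 7, edges: (0,1)

Min cut value: 7
Partition: S = [0], T = [1, 2, 3, 4, 5]
Cut edges: (0,1)

By max-flow min-cut theorem, max flow = min cut = 7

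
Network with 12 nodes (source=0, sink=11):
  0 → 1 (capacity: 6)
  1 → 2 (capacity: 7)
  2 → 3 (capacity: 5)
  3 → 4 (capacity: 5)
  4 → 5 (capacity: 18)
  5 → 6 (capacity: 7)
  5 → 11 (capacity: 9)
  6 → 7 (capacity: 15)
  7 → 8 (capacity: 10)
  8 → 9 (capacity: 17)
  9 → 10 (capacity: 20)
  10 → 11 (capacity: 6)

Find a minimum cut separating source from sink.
Min cut value = 5, edges: (3,4)

Min cut value: 5
Partition: S = [0, 1, 2, 3], T = [4, 5, 6, 7, 8, 9, 10, 11]
Cut edges: (3,4)

By max-flow min-cut theorem, max flow = min cut = 5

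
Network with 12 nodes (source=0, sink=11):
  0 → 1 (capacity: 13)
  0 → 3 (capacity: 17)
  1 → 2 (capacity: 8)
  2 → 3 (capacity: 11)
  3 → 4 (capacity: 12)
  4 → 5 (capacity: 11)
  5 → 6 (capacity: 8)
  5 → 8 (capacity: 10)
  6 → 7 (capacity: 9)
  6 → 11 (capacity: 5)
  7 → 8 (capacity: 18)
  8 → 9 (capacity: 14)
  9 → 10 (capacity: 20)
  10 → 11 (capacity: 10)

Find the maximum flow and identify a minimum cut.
Max flow = 11, Min cut edges: (4,5)

Maximum flow: 11
Minimum cut: (4,5)
Partition: S = [0, 1, 2, 3, 4], T = [5, 6, 7, 8, 9, 10, 11]

Max-flow min-cut theorem verified: both equal 11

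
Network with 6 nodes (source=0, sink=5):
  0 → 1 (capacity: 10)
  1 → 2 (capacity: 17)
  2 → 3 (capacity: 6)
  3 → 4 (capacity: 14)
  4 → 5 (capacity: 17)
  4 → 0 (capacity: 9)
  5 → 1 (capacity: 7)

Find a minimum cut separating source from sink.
Min cut value = 6, edges: (2,3)

Min cut value: 6
Partition: S = [0, 1, 2], T = [3, 4, 5]
Cut edges: (2,3)

By max-flow min-cut theorem, max flow = min cut = 6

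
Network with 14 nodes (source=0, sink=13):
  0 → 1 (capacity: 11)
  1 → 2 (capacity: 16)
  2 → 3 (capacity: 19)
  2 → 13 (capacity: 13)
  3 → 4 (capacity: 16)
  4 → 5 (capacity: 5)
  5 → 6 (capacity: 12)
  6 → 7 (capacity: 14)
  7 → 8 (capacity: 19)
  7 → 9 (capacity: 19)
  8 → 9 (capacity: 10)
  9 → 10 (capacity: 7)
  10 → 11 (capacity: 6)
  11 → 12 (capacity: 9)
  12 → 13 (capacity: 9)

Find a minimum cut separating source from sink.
Min cut value = 11, edges: (0,1)

Min cut value: 11
Partition: S = [0], T = [1, 2, 3, 4, 5, 6, 7, 8, 9, 10, 11, 12, 13]
Cut edges: (0,1)

By max-flow min-cut theorem, max flow = min cut = 11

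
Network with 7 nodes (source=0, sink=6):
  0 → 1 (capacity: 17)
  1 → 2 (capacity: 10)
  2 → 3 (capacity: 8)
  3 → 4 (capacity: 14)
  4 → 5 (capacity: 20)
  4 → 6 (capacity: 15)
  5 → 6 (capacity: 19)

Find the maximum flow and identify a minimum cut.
Max flow = 8, Min cut edges: (2,3)

Maximum flow: 8
Minimum cut: (2,3)
Partition: S = [0, 1, 2], T = [3, 4, 5, 6]

Max-flow min-cut theorem verified: both equal 8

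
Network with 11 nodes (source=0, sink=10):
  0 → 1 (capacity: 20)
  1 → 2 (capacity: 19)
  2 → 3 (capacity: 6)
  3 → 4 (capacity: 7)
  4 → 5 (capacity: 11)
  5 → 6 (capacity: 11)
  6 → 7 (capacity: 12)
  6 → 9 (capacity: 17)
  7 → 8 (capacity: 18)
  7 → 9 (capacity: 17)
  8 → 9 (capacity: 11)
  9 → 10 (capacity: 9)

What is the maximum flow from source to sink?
Maximum flow = 6

Max flow: 6

Flow assignment:
  0 → 1: 6/20
  1 → 2: 6/19
  2 → 3: 6/6
  3 → 4: 6/7
  4 → 5: 6/11
  5 → 6: 6/11
  6 → 9: 6/17
  9 → 10: 6/9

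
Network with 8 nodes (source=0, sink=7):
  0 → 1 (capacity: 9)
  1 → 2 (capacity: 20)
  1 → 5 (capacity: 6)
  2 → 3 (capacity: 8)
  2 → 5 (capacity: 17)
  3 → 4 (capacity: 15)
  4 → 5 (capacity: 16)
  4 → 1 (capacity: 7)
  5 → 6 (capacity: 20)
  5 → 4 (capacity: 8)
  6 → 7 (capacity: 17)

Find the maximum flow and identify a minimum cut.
Max flow = 9, Min cut edges: (0,1)

Maximum flow: 9
Minimum cut: (0,1)
Partition: S = [0], T = [1, 2, 3, 4, 5, 6, 7]

Max-flow min-cut theorem verified: both equal 9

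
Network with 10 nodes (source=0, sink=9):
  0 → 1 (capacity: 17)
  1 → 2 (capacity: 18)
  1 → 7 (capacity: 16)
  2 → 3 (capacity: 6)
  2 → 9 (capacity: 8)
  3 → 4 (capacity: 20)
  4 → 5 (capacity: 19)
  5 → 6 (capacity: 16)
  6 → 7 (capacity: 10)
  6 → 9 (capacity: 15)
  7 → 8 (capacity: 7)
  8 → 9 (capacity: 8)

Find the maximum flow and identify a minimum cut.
Max flow = 17, Min cut edges: (0,1)

Maximum flow: 17
Minimum cut: (0,1)
Partition: S = [0], T = [1, 2, 3, 4, 5, 6, 7, 8, 9]

Max-flow min-cut theorem verified: both equal 17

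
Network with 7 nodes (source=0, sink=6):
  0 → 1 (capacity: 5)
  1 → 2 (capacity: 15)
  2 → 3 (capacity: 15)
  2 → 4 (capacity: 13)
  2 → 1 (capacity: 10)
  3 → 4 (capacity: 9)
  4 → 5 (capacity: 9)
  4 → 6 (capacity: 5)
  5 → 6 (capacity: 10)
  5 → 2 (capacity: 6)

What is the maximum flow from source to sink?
Maximum flow = 5

Max flow: 5

Flow assignment:
  0 → 1: 5/5
  1 → 2: 5/15
  2 → 4: 5/13
  4 → 6: 5/5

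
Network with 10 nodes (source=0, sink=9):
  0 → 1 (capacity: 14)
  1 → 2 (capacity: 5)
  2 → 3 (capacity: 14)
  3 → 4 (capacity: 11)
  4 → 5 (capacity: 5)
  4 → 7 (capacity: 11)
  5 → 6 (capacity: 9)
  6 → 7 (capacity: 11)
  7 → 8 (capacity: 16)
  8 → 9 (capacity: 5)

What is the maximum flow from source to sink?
Maximum flow = 5

Max flow: 5

Flow assignment:
  0 → 1: 5/14
  1 → 2: 5/5
  2 → 3: 5/14
  3 → 4: 5/11
  4 → 7: 5/11
  7 → 8: 5/16
  8 → 9: 5/5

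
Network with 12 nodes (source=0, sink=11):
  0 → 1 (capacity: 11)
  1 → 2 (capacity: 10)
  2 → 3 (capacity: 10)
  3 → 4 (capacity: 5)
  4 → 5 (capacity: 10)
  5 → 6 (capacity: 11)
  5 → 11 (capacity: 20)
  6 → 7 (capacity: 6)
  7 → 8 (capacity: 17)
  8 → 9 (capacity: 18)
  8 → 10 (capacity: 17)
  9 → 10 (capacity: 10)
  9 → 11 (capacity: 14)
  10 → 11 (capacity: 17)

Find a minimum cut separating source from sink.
Min cut value = 5, edges: (3,4)

Min cut value: 5
Partition: S = [0, 1, 2, 3], T = [4, 5, 6, 7, 8, 9, 10, 11]
Cut edges: (3,4)

By max-flow min-cut theorem, max flow = min cut = 5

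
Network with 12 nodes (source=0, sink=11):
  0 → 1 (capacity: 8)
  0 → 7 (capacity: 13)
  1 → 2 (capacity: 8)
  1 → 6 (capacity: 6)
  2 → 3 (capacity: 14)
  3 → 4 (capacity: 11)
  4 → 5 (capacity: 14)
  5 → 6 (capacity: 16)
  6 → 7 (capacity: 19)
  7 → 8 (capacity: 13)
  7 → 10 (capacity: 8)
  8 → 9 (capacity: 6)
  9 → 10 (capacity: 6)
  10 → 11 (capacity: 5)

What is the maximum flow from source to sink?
Maximum flow = 5

Max flow: 5

Flow assignment:
  0 → 1: 5/8
  1 → 2: 2/8
  1 → 6: 3/6
  2 → 3: 2/14
  3 → 4: 2/11
  4 → 5: 2/14
  5 → 6: 2/16
  6 → 7: 5/19
  7 → 8: 5/13
  8 → 9: 5/6
  9 → 10: 5/6
  10 → 11: 5/5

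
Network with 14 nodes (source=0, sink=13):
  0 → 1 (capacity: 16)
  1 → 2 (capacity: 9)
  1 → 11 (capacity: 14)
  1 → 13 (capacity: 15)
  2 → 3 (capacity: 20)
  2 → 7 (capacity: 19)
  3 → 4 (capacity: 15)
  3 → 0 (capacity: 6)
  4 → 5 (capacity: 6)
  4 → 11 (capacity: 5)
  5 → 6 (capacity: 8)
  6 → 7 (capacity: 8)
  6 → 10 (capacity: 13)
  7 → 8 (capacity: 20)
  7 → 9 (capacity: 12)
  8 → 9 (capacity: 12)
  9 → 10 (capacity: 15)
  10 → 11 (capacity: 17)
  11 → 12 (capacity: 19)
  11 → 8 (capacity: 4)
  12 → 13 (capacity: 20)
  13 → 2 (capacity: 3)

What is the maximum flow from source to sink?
Maximum flow = 16

Max flow: 16

Flow assignment:
  0 → 1: 16/16
  1 → 11: 1/14
  1 → 13: 15/15
  11 → 12: 1/19
  12 → 13: 1/20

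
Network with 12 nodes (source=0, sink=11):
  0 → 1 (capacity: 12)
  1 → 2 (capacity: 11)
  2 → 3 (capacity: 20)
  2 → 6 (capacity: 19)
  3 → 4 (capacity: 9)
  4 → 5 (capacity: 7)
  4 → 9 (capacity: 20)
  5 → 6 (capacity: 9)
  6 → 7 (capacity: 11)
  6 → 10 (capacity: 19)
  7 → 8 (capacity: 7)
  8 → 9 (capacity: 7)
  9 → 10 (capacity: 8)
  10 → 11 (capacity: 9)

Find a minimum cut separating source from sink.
Min cut value = 9, edges: (10,11)

Min cut value: 9
Partition: S = [0, 1, 2, 3, 4, 5, 6, 7, 8, 9, 10], T = [11]
Cut edges: (10,11)

By max-flow min-cut theorem, max flow = min cut = 9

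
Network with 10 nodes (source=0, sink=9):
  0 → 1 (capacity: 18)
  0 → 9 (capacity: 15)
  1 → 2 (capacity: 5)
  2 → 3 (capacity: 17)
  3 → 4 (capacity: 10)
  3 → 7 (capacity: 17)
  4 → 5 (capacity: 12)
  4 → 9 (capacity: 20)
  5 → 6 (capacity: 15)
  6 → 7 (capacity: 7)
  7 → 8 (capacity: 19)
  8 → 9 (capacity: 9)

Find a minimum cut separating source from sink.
Min cut value = 20, edges: (0,9), (1,2)

Min cut value: 20
Partition: S = [0, 1], T = [2, 3, 4, 5, 6, 7, 8, 9]
Cut edges: (0,9), (1,2)

By max-flow min-cut theorem, max flow = min cut = 20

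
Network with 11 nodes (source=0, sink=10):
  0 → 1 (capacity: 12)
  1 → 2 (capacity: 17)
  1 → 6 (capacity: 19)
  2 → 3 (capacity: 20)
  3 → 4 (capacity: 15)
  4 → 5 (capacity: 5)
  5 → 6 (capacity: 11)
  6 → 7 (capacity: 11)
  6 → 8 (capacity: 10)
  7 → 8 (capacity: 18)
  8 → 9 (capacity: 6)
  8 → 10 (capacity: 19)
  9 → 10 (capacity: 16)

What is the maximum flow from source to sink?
Maximum flow = 12

Max flow: 12

Flow assignment:
  0 → 1: 12/12
  1 → 6: 12/19
  6 → 7: 2/11
  6 → 8: 10/10
  7 → 8: 2/18
  8 → 10: 12/19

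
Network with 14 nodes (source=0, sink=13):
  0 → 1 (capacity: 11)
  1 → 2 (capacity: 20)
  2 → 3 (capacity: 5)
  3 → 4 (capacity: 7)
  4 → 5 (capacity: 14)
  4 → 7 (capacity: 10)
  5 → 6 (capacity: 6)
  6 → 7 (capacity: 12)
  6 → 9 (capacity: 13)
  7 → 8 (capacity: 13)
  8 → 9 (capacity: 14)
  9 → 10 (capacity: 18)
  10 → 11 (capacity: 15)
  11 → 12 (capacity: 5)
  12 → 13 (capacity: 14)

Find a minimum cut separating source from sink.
Min cut value = 5, edges: (11,12)

Min cut value: 5
Partition: S = [0, 1, 2, 3, 4, 5, 6, 7, 8, 9, 10, 11], T = [12, 13]
Cut edges: (11,12)

By max-flow min-cut theorem, max flow = min cut = 5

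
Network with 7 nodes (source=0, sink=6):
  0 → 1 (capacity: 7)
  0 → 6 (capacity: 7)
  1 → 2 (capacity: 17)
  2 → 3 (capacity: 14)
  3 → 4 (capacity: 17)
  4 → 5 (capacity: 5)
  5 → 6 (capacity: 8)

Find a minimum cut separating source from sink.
Min cut value = 12, edges: (0,6), (4,5)

Min cut value: 12
Partition: S = [0, 1, 2, 3, 4], T = [5, 6]
Cut edges: (0,6), (4,5)

By max-flow min-cut theorem, max flow = min cut = 12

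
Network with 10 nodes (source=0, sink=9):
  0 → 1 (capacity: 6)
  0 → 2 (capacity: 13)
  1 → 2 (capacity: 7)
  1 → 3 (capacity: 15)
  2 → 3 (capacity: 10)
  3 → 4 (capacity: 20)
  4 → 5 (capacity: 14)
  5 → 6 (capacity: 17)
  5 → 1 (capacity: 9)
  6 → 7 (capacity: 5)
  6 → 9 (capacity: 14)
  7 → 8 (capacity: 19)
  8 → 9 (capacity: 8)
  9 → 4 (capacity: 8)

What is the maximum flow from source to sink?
Maximum flow = 14

Max flow: 14

Flow assignment:
  0 → 1: 4/6
  0 → 2: 10/13
  1 → 3: 4/15
  2 → 3: 10/10
  3 → 4: 14/20
  4 → 5: 14/14
  5 → 6: 14/17
  6 → 9: 14/14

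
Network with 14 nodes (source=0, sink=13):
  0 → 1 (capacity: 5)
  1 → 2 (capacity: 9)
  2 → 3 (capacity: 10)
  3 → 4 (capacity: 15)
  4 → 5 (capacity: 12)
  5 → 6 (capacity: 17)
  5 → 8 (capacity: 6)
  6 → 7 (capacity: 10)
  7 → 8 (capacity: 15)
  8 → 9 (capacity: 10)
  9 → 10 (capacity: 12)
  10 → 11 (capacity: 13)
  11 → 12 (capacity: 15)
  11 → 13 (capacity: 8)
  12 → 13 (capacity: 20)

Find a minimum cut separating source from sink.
Min cut value = 5, edges: (0,1)

Min cut value: 5
Partition: S = [0], T = [1, 2, 3, 4, 5, 6, 7, 8, 9, 10, 11, 12, 13]
Cut edges: (0,1)

By max-flow min-cut theorem, max flow = min cut = 5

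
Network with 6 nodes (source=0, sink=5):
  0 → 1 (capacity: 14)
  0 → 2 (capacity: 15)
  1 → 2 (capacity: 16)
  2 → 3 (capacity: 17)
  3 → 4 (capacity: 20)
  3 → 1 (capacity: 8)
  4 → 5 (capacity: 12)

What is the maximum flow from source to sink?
Maximum flow = 12

Max flow: 12

Flow assignment:
  0 → 1: 9/14
  0 → 2: 3/15
  1 → 2: 14/16
  2 → 3: 17/17
  3 → 4: 12/20
  3 → 1: 5/8
  4 → 5: 12/12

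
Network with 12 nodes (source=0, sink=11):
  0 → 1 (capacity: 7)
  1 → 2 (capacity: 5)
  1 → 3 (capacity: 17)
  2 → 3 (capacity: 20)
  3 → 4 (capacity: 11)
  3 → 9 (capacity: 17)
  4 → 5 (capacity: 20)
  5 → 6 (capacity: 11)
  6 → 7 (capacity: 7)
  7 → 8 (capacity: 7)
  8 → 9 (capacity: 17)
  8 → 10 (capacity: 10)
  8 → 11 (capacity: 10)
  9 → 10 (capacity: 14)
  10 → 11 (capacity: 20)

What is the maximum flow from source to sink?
Maximum flow = 7

Max flow: 7

Flow assignment:
  0 → 1: 7/7
  1 → 3: 7/17
  3 → 9: 7/17
  9 → 10: 7/14
  10 → 11: 7/20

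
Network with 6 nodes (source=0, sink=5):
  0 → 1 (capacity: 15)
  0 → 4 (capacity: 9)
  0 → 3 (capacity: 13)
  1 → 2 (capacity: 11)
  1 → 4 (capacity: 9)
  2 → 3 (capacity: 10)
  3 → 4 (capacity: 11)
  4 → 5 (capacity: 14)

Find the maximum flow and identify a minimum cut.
Max flow = 14, Min cut edges: (4,5)

Maximum flow: 14
Minimum cut: (4,5)
Partition: S = [0, 1, 2, 3, 4], T = [5]

Max-flow min-cut theorem verified: both equal 14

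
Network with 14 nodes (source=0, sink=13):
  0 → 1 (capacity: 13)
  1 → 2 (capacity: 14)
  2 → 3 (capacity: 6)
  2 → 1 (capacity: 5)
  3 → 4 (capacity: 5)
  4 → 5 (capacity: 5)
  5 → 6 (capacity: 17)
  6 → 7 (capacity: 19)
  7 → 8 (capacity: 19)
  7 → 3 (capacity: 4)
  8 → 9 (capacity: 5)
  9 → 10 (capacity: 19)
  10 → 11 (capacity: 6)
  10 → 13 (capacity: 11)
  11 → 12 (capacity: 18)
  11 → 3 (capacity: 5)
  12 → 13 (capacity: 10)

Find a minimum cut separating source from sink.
Min cut value = 5, edges: (8,9)

Min cut value: 5
Partition: S = [0, 1, 2, 3, 4, 5, 6, 7, 8], T = [9, 10, 11, 12, 13]
Cut edges: (8,9)

By max-flow min-cut theorem, max flow = min cut = 5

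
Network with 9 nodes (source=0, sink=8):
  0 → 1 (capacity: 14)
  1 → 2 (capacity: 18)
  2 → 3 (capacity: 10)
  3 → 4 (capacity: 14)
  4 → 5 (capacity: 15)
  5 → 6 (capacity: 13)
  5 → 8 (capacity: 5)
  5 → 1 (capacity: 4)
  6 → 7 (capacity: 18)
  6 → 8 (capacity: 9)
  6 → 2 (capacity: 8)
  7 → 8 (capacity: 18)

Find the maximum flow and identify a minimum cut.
Max flow = 10, Min cut edges: (2,3)

Maximum flow: 10
Minimum cut: (2,3)
Partition: S = [0, 1, 2], T = [3, 4, 5, 6, 7, 8]

Max-flow min-cut theorem verified: both equal 10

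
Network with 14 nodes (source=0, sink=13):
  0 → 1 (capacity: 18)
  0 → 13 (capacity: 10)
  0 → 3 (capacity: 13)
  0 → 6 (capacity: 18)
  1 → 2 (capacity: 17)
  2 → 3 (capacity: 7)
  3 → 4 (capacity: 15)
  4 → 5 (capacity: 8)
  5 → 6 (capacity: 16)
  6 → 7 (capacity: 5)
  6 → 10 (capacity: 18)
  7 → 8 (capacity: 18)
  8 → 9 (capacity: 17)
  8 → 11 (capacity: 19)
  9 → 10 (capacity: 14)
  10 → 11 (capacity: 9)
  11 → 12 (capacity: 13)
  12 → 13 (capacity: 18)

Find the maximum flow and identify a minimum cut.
Max flow = 23, Min cut edges: (0,13), (11,12)

Maximum flow: 23
Minimum cut: (0,13), (11,12)
Partition: S = [0, 1, 2, 3, 4, 5, 6, 7, 8, 9, 10, 11], T = [12, 13]

Max-flow min-cut theorem verified: both equal 23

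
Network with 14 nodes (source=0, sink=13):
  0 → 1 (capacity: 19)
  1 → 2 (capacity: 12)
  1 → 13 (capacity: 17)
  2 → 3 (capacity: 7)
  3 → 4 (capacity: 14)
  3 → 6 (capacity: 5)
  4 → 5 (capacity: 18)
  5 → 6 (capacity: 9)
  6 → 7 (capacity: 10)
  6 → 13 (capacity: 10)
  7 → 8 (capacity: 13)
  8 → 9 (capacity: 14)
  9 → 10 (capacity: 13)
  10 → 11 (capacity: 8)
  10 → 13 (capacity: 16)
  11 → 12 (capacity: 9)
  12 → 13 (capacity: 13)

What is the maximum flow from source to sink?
Maximum flow = 19

Max flow: 19

Flow assignment:
  0 → 1: 19/19
  1 → 2: 2/12
  1 → 13: 17/17
  2 → 3: 2/7
  3 → 6: 2/5
  6 → 13: 2/10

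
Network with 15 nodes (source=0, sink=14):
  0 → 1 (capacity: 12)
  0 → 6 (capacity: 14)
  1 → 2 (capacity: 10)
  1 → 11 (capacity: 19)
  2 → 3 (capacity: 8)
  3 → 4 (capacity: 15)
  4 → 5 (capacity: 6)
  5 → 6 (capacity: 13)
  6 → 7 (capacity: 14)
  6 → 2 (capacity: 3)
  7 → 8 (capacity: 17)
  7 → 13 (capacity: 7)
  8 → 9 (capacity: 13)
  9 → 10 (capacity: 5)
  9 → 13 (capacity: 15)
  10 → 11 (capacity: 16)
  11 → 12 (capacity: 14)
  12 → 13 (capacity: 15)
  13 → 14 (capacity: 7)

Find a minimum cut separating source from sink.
Min cut value = 7, edges: (13,14)

Min cut value: 7
Partition: S = [0, 1, 2, 3, 4, 5, 6, 7, 8, 9, 10, 11, 12, 13], T = [14]
Cut edges: (13,14)

By max-flow min-cut theorem, max flow = min cut = 7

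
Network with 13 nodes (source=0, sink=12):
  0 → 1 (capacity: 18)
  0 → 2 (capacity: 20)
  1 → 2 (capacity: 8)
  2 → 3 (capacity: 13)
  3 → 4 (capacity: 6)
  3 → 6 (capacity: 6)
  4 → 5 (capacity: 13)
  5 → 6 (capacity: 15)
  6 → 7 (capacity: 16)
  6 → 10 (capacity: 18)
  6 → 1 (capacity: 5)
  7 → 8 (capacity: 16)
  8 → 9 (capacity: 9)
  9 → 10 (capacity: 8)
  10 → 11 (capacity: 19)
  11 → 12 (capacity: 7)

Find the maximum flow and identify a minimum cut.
Max flow = 7, Min cut edges: (11,12)

Maximum flow: 7
Minimum cut: (11,12)
Partition: S = [0, 1, 2, 3, 4, 5, 6, 7, 8, 9, 10, 11], T = [12]

Max-flow min-cut theorem verified: both equal 7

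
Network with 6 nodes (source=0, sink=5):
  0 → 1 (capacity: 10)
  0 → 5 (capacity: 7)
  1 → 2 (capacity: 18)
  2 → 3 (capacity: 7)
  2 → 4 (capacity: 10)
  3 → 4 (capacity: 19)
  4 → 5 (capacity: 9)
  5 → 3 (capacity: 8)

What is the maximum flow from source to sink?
Maximum flow = 16

Max flow: 16

Flow assignment:
  0 → 1: 9/10
  0 → 5: 7/7
  1 → 2: 9/18
  2 → 4: 9/10
  4 → 5: 9/9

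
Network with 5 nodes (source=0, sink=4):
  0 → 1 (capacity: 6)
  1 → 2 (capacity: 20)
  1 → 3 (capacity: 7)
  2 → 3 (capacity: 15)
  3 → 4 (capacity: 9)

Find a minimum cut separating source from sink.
Min cut value = 6, edges: (0,1)

Min cut value: 6
Partition: S = [0], T = [1, 2, 3, 4]
Cut edges: (0,1)

By max-flow min-cut theorem, max flow = min cut = 6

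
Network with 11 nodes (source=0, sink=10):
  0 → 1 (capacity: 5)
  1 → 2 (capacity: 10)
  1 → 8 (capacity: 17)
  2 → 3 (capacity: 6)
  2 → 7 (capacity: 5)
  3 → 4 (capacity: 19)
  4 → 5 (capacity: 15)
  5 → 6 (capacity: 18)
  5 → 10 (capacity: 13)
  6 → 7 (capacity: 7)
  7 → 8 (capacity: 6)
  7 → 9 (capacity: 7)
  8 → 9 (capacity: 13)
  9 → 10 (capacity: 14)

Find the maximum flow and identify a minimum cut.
Max flow = 5, Min cut edges: (0,1)

Maximum flow: 5
Minimum cut: (0,1)
Partition: S = [0], T = [1, 2, 3, 4, 5, 6, 7, 8, 9, 10]

Max-flow min-cut theorem verified: both equal 5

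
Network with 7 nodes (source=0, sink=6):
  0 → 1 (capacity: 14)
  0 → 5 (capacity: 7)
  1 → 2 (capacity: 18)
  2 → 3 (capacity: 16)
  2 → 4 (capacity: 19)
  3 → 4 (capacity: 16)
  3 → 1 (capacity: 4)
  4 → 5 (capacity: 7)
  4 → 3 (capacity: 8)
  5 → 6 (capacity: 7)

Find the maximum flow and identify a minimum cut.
Max flow = 7, Min cut edges: (5,6)

Maximum flow: 7
Minimum cut: (5,6)
Partition: S = [0, 1, 2, 3, 4, 5], T = [6]

Max-flow min-cut theorem verified: both equal 7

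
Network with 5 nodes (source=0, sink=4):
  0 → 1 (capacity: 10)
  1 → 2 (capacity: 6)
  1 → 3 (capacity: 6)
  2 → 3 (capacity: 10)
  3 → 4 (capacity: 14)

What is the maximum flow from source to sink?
Maximum flow = 10

Max flow: 10

Flow assignment:
  0 → 1: 10/10
  1 → 2: 4/6
  1 → 3: 6/6
  2 → 3: 4/10
  3 → 4: 10/14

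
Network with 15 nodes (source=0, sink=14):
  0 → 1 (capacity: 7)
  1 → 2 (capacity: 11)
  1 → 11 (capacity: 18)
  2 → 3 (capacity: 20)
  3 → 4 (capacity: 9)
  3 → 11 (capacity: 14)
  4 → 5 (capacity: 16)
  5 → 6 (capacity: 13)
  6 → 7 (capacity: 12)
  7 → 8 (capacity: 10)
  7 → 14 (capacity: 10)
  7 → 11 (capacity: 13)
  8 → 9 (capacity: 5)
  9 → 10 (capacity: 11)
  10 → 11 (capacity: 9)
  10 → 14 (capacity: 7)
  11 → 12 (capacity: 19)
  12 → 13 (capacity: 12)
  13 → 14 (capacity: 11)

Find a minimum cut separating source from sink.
Min cut value = 7, edges: (0,1)

Min cut value: 7
Partition: S = [0], T = [1, 2, 3, 4, 5, 6, 7, 8, 9, 10, 11, 12, 13, 14]
Cut edges: (0,1)

By max-flow min-cut theorem, max flow = min cut = 7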